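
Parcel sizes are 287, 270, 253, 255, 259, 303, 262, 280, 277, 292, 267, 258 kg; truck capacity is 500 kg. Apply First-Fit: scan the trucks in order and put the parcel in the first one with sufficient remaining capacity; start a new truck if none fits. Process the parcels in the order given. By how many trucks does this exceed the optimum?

First-Fit: [287] [270] [253] [255] [259] [303] [262] [280] [277] [292] [267] [258] → 12 trucks.
12 parcels exceed 250 kg (half the capacity), and no two of those can share a truck, so at least 12 trucks are needed.
So 12 is already optimal.

0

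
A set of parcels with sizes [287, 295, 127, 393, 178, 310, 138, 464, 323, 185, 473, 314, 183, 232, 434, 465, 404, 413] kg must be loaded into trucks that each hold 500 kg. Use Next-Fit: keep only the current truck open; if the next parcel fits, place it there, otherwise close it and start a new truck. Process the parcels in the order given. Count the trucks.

15 trucks

Put 287 kg in truck 1; 213 kg remain.
Put 295 kg in truck 2; 205 kg remain.
Put 127 kg in truck 2; 78 kg remain.
Put 393 kg in truck 3; 107 kg remain.
Put 178 kg in truck 4; 322 kg remain.
Put 310 kg in truck 4; 12 kg remain.
Put 138 kg in truck 5; 362 kg remain.
Put 464 kg in truck 6; 36 kg remain.
Put 323 kg in truck 7; 177 kg remain.
Put 185 kg in truck 8; 315 kg remain.
Put 473 kg in truck 9; 27 kg remain.
Put 314 kg in truck 10; 186 kg remain.
Put 183 kg in truck 10; 3 kg remain.
Put 232 kg in truck 11; 268 kg remain.
Put 434 kg in truck 12; 66 kg remain.
Put 465 kg in truck 13; 35 kg remain.
Put 404 kg in truck 14; 96 kg remain.
Put 413 kg in truck 15; 87 kg remain.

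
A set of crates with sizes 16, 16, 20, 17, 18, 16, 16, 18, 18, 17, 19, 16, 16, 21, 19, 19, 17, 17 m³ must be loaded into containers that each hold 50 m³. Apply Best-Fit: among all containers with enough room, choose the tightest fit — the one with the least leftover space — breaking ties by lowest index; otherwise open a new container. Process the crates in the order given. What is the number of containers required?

8

container 1: place 16 m³, 34 m³ left
container 1: place 16 m³, 18 m³ left
container 2: place 20 m³, 30 m³ left
container 1: place 17 m³, 1 m³ left
container 2: place 18 m³, 12 m³ left
container 3: place 16 m³, 34 m³ left
container 3: place 16 m³, 18 m³ left
container 3: place 18 m³, 0 m³ left
container 4: place 18 m³, 32 m³ left
container 4: place 17 m³, 15 m³ left
container 5: place 19 m³, 31 m³ left
container 5: place 16 m³, 15 m³ left
container 6: place 16 m³, 34 m³ left
container 6: place 21 m³, 13 m³ left
container 7: place 19 m³, 31 m³ left
container 7: place 19 m³, 12 m³ left
container 8: place 17 m³, 33 m³ left
container 8: place 17 m³, 16 m³ left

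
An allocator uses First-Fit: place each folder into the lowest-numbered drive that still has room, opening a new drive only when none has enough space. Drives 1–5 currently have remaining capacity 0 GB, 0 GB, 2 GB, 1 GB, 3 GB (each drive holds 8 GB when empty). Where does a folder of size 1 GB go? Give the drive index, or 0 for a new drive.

Drives with room: drive 3 (2 GB), drive 4 (1 GB), drive 5 (3 GB).
The first with room is drive 3.

3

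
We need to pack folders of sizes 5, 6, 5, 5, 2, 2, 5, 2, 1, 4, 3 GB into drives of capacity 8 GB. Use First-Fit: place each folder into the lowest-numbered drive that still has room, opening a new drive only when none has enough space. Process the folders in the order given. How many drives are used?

drive 1: place 5 GB, 3 GB left
drive 2: place 6 GB, 2 GB left
drive 3: place 5 GB, 3 GB left
drive 4: place 5 GB, 3 GB left
drive 1: place 2 GB, 1 GB left
drive 2: place 2 GB, 0 GB left
drive 5: place 5 GB, 3 GB left
drive 3: place 2 GB, 1 GB left
drive 1: place 1 GB, 0 GB left
drive 6: place 4 GB, 4 GB left
drive 4: place 3 GB, 0 GB left
Final drives: [5,2,1] [6,2] [5,2] [5,3] [5] [4].

6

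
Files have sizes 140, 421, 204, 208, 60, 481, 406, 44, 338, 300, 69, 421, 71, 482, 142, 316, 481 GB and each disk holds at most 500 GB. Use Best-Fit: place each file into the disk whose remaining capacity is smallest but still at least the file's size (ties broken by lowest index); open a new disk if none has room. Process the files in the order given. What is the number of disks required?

11 disks

Put 140 GB in disk 1; 360 GB remain.
Put 421 GB in disk 2; 79 GB remain.
Put 204 GB in disk 1; 156 GB remain.
Put 208 GB in disk 3; 292 GB remain.
Put 60 GB in disk 2; 19 GB remain.
Put 481 GB in disk 4; 19 GB remain.
Put 406 GB in disk 5; 94 GB remain.
Put 44 GB in disk 5; 50 GB remain.
Put 338 GB in disk 6; 162 GB remain.
Put 300 GB in disk 7; 200 GB remain.
Put 69 GB in disk 1; 87 GB remain.
Put 421 GB in disk 8; 79 GB remain.
Put 71 GB in disk 8; 8 GB remain.
Put 482 GB in disk 9; 18 GB remain.
Put 142 GB in disk 6; 20 GB remain.
Put 316 GB in disk 10; 184 GB remain.
Put 481 GB in disk 11; 19 GB remain.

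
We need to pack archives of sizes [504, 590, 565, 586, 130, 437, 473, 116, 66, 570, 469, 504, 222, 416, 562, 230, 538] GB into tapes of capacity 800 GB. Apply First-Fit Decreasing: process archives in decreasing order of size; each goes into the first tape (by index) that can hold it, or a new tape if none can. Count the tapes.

Sorted descending: 590, 586, 570, 565, 562, 538, 504, 504, 473, 469, 437, 416, 230, 222, 130, 116, 66.
tape 1: place 590 GB, 210 GB left
tape 2: place 586 GB, 214 GB left
tape 3: place 570 GB, 230 GB left
tape 4: place 565 GB, 235 GB left
tape 5: place 562 GB, 238 GB left
tape 6: place 538 GB, 262 GB left
tape 7: place 504 GB, 296 GB left
tape 8: place 504 GB, 296 GB left
tape 9: place 473 GB, 327 GB left
tape 10: place 469 GB, 331 GB left
tape 11: place 437 GB, 363 GB left
tape 12: place 416 GB, 384 GB left
tape 3: place 230 GB, 0 GB left
tape 4: place 222 GB, 13 GB left
tape 1: place 130 GB, 80 GB left
tape 2: place 116 GB, 98 GB left
tape 1: place 66 GB, 14 GB left

12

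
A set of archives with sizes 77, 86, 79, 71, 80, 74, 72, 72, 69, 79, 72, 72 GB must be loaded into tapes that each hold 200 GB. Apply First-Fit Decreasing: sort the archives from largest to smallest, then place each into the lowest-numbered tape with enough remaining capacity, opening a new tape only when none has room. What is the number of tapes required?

Sorted descending: 86, 80, 79, 79, 77, 74, 72, 72, 72, 72, 71, 69.
tape 1: place 86 GB, 114 GB left
tape 1: place 80 GB, 34 GB left
tape 2: place 79 GB, 121 GB left
tape 2: place 79 GB, 42 GB left
tape 3: place 77 GB, 123 GB left
tape 3: place 74 GB, 49 GB left
tape 4: place 72 GB, 128 GB left
tape 4: place 72 GB, 56 GB left
tape 5: place 72 GB, 128 GB left
tape 5: place 72 GB, 56 GB left
tape 6: place 71 GB, 129 GB left
tape 6: place 69 GB, 60 GB left

6 tapes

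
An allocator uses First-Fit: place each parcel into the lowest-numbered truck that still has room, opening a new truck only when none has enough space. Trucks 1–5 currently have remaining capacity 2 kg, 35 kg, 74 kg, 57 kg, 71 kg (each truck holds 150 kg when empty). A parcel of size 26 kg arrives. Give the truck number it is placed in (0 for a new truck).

Trucks with room: truck 2 (35 kg), truck 3 (74 kg), truck 4 (57 kg), truck 5 (71 kg).
The first with room is truck 2.

2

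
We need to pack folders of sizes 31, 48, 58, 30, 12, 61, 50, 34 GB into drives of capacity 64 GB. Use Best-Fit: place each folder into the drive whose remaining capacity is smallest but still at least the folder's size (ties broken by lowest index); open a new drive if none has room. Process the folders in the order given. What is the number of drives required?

Put 31 GB in drive 1; 33 GB remain.
Put 48 GB in drive 2; 16 GB remain.
Put 58 GB in drive 3; 6 GB remain.
Put 30 GB in drive 1; 3 GB remain.
Put 12 GB in drive 2; 4 GB remain.
Put 61 GB in drive 4; 3 GB remain.
Put 50 GB in drive 5; 14 GB remain.
Put 34 GB in drive 6; 30 GB remain.
Final drives: [31,30] [48,12] [58] [61] [50] [34].

6 drives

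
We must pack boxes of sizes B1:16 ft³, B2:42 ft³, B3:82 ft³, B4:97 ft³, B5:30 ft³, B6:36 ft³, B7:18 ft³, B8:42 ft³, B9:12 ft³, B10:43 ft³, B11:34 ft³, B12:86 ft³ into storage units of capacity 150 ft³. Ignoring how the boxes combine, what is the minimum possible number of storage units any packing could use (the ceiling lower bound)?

4

Total size = 16 + 42 + 82 + 97 + 30 + 36 + 18 + 42 + 12 + 43 + 34 + 86 = 538 ft³.
⌈538 / 150⌉ = 4.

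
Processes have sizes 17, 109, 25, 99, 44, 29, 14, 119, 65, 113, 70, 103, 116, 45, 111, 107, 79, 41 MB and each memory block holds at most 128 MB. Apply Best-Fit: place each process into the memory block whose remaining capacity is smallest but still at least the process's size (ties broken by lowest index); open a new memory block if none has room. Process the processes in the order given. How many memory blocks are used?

Put 17 MB in memory block 1; 111 MB remain.
Put 109 MB in memory block 1; 2 MB remain.
Put 25 MB in memory block 2; 103 MB remain.
Put 99 MB in memory block 2; 4 MB remain.
Put 44 MB in memory block 3; 84 MB remain.
Put 29 MB in memory block 3; 55 MB remain.
Put 14 MB in memory block 3; 41 MB remain.
Put 119 MB in memory block 4; 9 MB remain.
Put 65 MB in memory block 5; 63 MB remain.
Put 113 MB in memory block 6; 15 MB remain.
Put 70 MB in memory block 7; 58 MB remain.
Put 103 MB in memory block 8; 25 MB remain.
Put 116 MB in memory block 9; 12 MB remain.
Put 45 MB in memory block 7; 13 MB remain.
Put 111 MB in memory block 10; 17 MB remain.
Put 107 MB in memory block 11; 21 MB remain.
Put 79 MB in memory block 12; 49 MB remain.
Put 41 MB in memory block 3; 0 MB remain.

12 memory blocks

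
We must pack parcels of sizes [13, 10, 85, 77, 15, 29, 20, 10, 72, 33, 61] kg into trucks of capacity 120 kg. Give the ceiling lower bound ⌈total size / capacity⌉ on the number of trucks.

4

Total size = 13 + 10 + 85 + 77 + 15 + 29 + 20 + 10 + 72 + 33 + 61 = 425 kg.
⌈425 / 120⌉ = 4.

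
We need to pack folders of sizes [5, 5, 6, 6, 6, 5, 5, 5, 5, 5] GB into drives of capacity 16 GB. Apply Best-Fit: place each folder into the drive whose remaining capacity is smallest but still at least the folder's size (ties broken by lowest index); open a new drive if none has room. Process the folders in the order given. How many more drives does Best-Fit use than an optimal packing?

0

Best-Fit: [5,5,6] [6,6] [5,5,5] [5,5] → 4 drives.
Total size 53 GB; any packing needs at least ⌈53/16⌉ = 4 drives.
So 4 is already optimal.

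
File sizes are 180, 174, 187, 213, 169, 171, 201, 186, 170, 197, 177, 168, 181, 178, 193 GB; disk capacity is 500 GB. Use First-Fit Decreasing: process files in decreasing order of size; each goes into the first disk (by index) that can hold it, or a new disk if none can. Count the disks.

Sorted descending: 213, 201, 197, 193, 187, 186, 181, 180, 178, 177, 174, 171, 170, 169, 168.
213 GB → disk 1 (remaining 287 GB)
201 GB → disk 1 (remaining 86 GB)
197 GB → disk 2 (remaining 303 GB)
193 GB → disk 2 (remaining 110 GB)
187 GB → disk 3 (remaining 313 GB)
186 GB → disk 3 (remaining 127 GB)
181 GB → disk 4 (remaining 319 GB)
180 GB → disk 4 (remaining 139 GB)
178 GB → disk 5 (remaining 322 GB)
177 GB → disk 5 (remaining 145 GB)
174 GB → disk 6 (remaining 326 GB)
171 GB → disk 6 (remaining 155 GB)
170 GB → disk 7 (remaining 330 GB)
169 GB → disk 7 (remaining 161 GB)
168 GB → disk 8 (remaining 332 GB)

8 disks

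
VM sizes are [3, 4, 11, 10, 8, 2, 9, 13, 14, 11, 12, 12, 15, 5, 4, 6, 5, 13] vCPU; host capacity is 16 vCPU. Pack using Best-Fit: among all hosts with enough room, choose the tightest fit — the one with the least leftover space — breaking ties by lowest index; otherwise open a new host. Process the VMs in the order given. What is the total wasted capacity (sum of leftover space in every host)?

19

3 vCPU → host 1 (remaining 13 vCPU)
4 vCPU → host 1 (remaining 9 vCPU)
11 vCPU → host 2 (remaining 5 vCPU)
10 vCPU → host 3 (remaining 6 vCPU)
8 vCPU → host 1 (remaining 1 vCPU)
2 vCPU → host 2 (remaining 3 vCPU)
9 vCPU → host 4 (remaining 7 vCPU)
13 vCPU → host 5 (remaining 3 vCPU)
14 vCPU → host 6 (remaining 2 vCPU)
11 vCPU → host 7 (remaining 5 vCPU)
12 vCPU → host 8 (remaining 4 vCPU)
12 vCPU → host 9 (remaining 4 vCPU)
15 vCPU → host 10 (remaining 1 vCPU)
5 vCPU → host 7 (remaining 0 vCPU)
4 vCPU → host 8 (remaining 0 vCPU)
6 vCPU → host 3 (remaining 0 vCPU)
5 vCPU → host 4 (remaining 2 vCPU)
13 vCPU → host 11 (remaining 3 vCPU)
11 hosts × 16 vCPU = 176 vCPU; used 157 vCPU; unused 19 vCPU.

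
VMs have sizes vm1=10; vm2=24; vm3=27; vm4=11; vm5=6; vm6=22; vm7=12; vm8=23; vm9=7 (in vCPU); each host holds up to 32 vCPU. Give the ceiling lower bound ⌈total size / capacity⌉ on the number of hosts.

Total size = 10 + 24 + 27 + 11 + 6 + 22 + 12 + 23 + 7 = 142 vCPU.
⌈142 / 32⌉ = 5.

5 hosts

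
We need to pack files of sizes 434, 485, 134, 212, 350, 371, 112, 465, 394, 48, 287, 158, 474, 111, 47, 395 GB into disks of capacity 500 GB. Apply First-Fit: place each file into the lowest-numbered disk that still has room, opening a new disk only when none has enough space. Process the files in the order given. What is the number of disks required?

434 GB → disk 1 (remaining 66 GB)
485 GB → disk 2 (remaining 15 GB)
134 GB → disk 3 (remaining 366 GB)
212 GB → disk 3 (remaining 154 GB)
350 GB → disk 4 (remaining 150 GB)
371 GB → disk 5 (remaining 129 GB)
112 GB → disk 3 (remaining 42 GB)
465 GB → disk 6 (remaining 35 GB)
394 GB → disk 7 (remaining 106 GB)
48 GB → disk 1 (remaining 18 GB)
287 GB → disk 8 (remaining 213 GB)
158 GB → disk 8 (remaining 55 GB)
474 GB → disk 9 (remaining 26 GB)
111 GB → disk 4 (remaining 39 GB)
47 GB → disk 5 (remaining 82 GB)
395 GB → disk 10 (remaining 105 GB)

10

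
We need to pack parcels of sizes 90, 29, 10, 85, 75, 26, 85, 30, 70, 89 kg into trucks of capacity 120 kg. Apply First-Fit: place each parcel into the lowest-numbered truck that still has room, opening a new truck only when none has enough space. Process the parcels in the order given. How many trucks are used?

6 trucks

90 kg → truck 1 (remaining 30 kg)
29 kg → truck 1 (remaining 1 kg)
10 kg → truck 2 (remaining 110 kg)
85 kg → truck 2 (remaining 25 kg)
75 kg → truck 3 (remaining 45 kg)
26 kg → truck 3 (remaining 19 kg)
85 kg → truck 4 (remaining 35 kg)
30 kg → truck 4 (remaining 5 kg)
70 kg → truck 5 (remaining 50 kg)
89 kg → truck 6 (remaining 31 kg)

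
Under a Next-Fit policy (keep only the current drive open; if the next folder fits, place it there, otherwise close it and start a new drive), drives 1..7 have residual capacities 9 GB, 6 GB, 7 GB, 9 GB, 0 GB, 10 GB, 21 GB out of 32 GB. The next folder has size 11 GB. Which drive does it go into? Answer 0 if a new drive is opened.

Next-Fit only looks at drive 7, which has 21 GB free.
11 GB fits there.

7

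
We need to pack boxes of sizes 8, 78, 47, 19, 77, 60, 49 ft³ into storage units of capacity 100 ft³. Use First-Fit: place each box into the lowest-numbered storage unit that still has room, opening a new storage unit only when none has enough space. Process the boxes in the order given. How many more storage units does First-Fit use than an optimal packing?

First-Fit: [8,78] [47,19] [77] [60] [49] → 5 storage units.
Total size 338 ft³; any packing needs at least ⌈338/100⌉ = 4 storage units.
An optimal packing achieves that bound: [78,19] [77,8] [60] [49,47] → 4 storage units.
Excess: 5 − 4 = 1.

1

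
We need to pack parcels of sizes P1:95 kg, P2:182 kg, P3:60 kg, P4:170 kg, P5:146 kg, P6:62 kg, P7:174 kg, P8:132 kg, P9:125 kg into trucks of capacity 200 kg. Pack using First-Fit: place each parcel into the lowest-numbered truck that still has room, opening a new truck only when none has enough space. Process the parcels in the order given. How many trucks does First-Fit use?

7

Put P1 (95 kg) in truck 1; 105 kg remain.
Put P2 (182 kg) in truck 2; 18 kg remain.
Put P3 (60 kg) in truck 1; 45 kg remain.
Put P4 (170 kg) in truck 3; 30 kg remain.
Put P5 (146 kg) in truck 4; 54 kg remain.
Put P6 (62 kg) in truck 5; 138 kg remain.
Put P7 (174 kg) in truck 6; 26 kg remain.
Put P8 (132 kg) in truck 5; 6 kg remain.
Put P9 (125 kg) in truck 7; 75 kg remain.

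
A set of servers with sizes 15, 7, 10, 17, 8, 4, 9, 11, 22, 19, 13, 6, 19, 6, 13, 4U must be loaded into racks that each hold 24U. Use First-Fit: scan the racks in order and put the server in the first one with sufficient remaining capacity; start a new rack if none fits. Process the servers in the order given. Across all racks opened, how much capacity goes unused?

33

Put 15U in rack 1; 9U remain.
Put 7U in rack 1; 2U remain.
Put 10U in rack 2; 14U remain.
Put 17U in rack 3; 7U remain.
Put 8U in rack 2; 6U remain.
Put 4U in rack 2; 2U remain.
Put 9U in rack 4; 15U remain.
Put 11U in rack 4; 4U remain.
Put 22U in rack 5; 2U remain.
Put 19U in rack 6; 5U remain.
Put 13U in rack 7; 11U remain.
Put 6U in rack 3; 1U remain.
Put 19U in rack 8; 5U remain.
Put 6U in rack 7; 5U remain.
Put 13U in rack 9; 11U remain.
Put 4U in rack 4; 0U remain.
9 racks × 24U = 216U; used 183U; unused 33U.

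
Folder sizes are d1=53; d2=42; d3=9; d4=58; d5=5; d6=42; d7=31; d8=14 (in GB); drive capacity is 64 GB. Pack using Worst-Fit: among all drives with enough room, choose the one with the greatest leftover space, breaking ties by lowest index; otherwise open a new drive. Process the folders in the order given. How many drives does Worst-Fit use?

5 drives

d1 (53 GB) → drive 1 (remaining 11 GB)
d2 (42 GB) → drive 2 (remaining 22 GB)
d3 (9 GB) → drive 2 (remaining 13 GB)
d4 (58 GB) → drive 3 (remaining 6 GB)
d5 (5 GB) → drive 2 (remaining 8 GB)
d6 (42 GB) → drive 4 (remaining 22 GB)
d7 (31 GB) → drive 5 (remaining 33 GB)
d8 (14 GB) → drive 5 (remaining 19 GB)
Final drives: [53] [42,9,5] [58] [42] [31,14].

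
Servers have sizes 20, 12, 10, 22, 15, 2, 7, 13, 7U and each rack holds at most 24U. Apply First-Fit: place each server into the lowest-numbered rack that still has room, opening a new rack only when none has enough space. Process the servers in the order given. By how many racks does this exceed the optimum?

First-Fit: [20,2] [12,10] [22] [15,7] [13,7] → 5 racks.
Total size 108U; any packing needs at least ⌈108/24⌉ = 5 racks.
So 5 is already optimal.

0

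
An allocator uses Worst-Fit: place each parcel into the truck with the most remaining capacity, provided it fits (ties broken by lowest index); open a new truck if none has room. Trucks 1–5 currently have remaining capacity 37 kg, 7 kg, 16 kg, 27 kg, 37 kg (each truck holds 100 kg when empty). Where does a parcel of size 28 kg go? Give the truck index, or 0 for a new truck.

Trucks with room: truck 1 (37 kg), truck 5 (37 kg).
Most room is truck 1 with 37 kg free.

1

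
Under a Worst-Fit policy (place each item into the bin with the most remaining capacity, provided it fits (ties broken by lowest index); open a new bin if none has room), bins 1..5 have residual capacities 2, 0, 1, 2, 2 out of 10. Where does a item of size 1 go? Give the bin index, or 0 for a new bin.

1

Bins with room: bin 1 (2), bin 3 (1), bin 4 (2), bin 5 (2).
Most room is bin 1 with 2 free.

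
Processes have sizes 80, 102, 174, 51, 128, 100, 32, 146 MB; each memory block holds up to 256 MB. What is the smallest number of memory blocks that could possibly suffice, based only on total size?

4

Total size = 80 + 102 + 174 + 51 + 128 + 100 + 32 + 146 = 813 MB.
⌈813 / 256⌉ = 4.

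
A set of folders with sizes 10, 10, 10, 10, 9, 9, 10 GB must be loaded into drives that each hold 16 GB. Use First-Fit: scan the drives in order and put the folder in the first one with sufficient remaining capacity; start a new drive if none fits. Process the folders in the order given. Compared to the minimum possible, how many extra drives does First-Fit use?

0

First-Fit: [10] [10] [10] [10] [9] [9] [10] → 7 drives.
7 folders exceed 8 GB (half the capacity), and no two of those can share a drive, so at least 7 drives are needed.
So 7 is already optimal.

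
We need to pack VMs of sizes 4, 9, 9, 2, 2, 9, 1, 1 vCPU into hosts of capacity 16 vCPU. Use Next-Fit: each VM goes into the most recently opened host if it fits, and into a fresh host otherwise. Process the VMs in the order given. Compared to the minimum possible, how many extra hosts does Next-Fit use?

0

Next-Fit: [4,9] [9,2,2] [9,1,1] → 3 hosts.
Total size 37 vCPU; any packing needs at least ⌈37/16⌉ = 3 hosts.
So 3 is already optimal.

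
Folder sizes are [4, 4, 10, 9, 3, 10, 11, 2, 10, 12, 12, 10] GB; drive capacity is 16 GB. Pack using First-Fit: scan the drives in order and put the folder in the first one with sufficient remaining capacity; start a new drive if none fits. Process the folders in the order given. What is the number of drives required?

4 GB → drive 1 (remaining 12 GB)
4 GB → drive 1 (remaining 8 GB)
10 GB → drive 2 (remaining 6 GB)
9 GB → drive 3 (remaining 7 GB)
3 GB → drive 1 (remaining 5 GB)
10 GB → drive 4 (remaining 6 GB)
11 GB → drive 5 (remaining 5 GB)
2 GB → drive 1 (remaining 3 GB)
10 GB → drive 6 (remaining 6 GB)
12 GB → drive 7 (remaining 4 GB)
12 GB → drive 8 (remaining 4 GB)
10 GB → drive 9 (remaining 6 GB)

9 drives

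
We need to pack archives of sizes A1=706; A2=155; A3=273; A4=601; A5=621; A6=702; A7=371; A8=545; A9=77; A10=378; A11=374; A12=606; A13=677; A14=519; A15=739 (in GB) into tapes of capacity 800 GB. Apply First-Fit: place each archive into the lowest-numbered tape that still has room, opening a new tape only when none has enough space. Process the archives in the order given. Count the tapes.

11

A1 (706 GB) → tape 1 (remaining 94 GB)
A2 (155 GB) → tape 2 (remaining 645 GB)
A3 (273 GB) → tape 2 (remaining 372 GB)
A4 (601 GB) → tape 3 (remaining 199 GB)
A5 (621 GB) → tape 4 (remaining 179 GB)
A6 (702 GB) → tape 5 (remaining 98 GB)
A7 (371 GB) → tape 2 (remaining 1 GB)
A8 (545 GB) → tape 6 (remaining 255 GB)
A9 (77 GB) → tape 1 (remaining 17 GB)
A10 (378 GB) → tape 7 (remaining 422 GB)
A11 (374 GB) → tape 7 (remaining 48 GB)
A12 (606 GB) → tape 8 (remaining 194 GB)
A13 (677 GB) → tape 9 (remaining 123 GB)
A14 (519 GB) → tape 10 (remaining 281 GB)
A15 (739 GB) → tape 11 (remaining 61 GB)
Final tapes: [706,77] [155,273,371] [601] [621] [702] [545] [378,374] [606] [677] [519] [739].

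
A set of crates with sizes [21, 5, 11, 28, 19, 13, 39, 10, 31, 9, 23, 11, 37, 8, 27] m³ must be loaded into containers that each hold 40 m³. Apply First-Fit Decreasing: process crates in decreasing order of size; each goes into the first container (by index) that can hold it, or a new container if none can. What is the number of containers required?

Sorted descending: 39, 37, 31, 28, 27, 23, 21, 19, 13, 11, 11, 10, 9, 8, 5.
39 m³ → container 1 (remaining 1 m³)
37 m³ → container 2 (remaining 3 m³)
31 m³ → container 3 (remaining 9 m³)
28 m³ → container 4 (remaining 12 m³)
27 m³ → container 5 (remaining 13 m³)
23 m³ → container 6 (remaining 17 m³)
21 m³ → container 7 (remaining 19 m³)
19 m³ → container 7 (remaining 0 m³)
13 m³ → container 5 (remaining 0 m³)
11 m³ → container 4 (remaining 1 m³)
11 m³ → container 6 (remaining 6 m³)
10 m³ → container 8 (remaining 30 m³)
9 m³ → container 3 (remaining 0 m³)
8 m³ → container 8 (remaining 22 m³)
5 m³ → container 6 (remaining 1 m³)

8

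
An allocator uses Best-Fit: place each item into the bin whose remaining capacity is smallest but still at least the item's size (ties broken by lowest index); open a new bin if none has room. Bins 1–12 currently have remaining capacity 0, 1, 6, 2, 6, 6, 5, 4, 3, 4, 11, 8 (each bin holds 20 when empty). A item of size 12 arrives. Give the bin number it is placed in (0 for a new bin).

0

No bin has ≥ 12 free, so a new bin is opened.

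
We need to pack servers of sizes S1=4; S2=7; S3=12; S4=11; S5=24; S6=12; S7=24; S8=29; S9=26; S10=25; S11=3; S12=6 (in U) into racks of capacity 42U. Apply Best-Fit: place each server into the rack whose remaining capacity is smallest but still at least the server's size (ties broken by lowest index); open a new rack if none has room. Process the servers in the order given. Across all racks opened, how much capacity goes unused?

69

S1 (4U) → rack 1 (remaining 38U)
S2 (7U) → rack 1 (remaining 31U)
S3 (12U) → rack 1 (remaining 19U)
S4 (11U) → rack 1 (remaining 8U)
S5 (24U) → rack 2 (remaining 18U)
S6 (12U) → rack 2 (remaining 6U)
S7 (24U) → rack 3 (remaining 18U)
S8 (29U) → rack 4 (remaining 13U)
S9 (26U) → rack 5 (remaining 16U)
S10 (25U) → rack 6 (remaining 17U)
S11 (3U) → rack 2 (remaining 3U)
S12 (6U) → rack 1 (remaining 2U)
6 racks × 42U = 252U; used 183U; unused 69U.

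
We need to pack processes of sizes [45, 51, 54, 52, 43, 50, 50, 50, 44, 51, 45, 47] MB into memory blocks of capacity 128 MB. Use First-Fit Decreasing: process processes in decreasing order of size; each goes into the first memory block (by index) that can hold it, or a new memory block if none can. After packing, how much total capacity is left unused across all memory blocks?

Sorted descending: 54, 52, 51, 51, 50, 50, 50, 47, 45, 45, 44, 43.
Put 54 MB in memory block 1; 74 MB remain.
Put 52 MB in memory block 1; 22 MB remain.
Put 51 MB in memory block 2; 77 MB remain.
Put 51 MB in memory block 2; 26 MB remain.
Put 50 MB in memory block 3; 78 MB remain.
Put 50 MB in memory block 3; 28 MB remain.
Put 50 MB in memory block 4; 78 MB remain.
Put 47 MB in memory block 4; 31 MB remain.
Put 45 MB in memory block 5; 83 MB remain.
Put 45 MB in memory block 5; 38 MB remain.
Put 44 MB in memory block 6; 84 MB remain.
Put 43 MB in memory block 6; 41 MB remain.
6 memory blocks × 128 MB = 768 MB; used 582 MB; unused 186 MB.

186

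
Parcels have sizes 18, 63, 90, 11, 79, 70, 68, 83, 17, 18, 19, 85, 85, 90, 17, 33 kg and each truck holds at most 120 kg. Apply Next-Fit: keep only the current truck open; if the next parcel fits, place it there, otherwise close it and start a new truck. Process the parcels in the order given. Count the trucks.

10 trucks

truck 1: place 18 kg, 102 kg left
truck 1: place 63 kg, 39 kg left
truck 2: place 90 kg, 30 kg left
truck 2: place 11 kg, 19 kg left
truck 3: place 79 kg, 41 kg left
truck 4: place 70 kg, 50 kg left
truck 5: place 68 kg, 52 kg left
truck 6: place 83 kg, 37 kg left
truck 6: place 17 kg, 20 kg left
truck 6: place 18 kg, 2 kg left
truck 7: place 19 kg, 101 kg left
truck 7: place 85 kg, 16 kg left
truck 8: place 85 kg, 35 kg left
truck 9: place 90 kg, 30 kg left
truck 9: place 17 kg, 13 kg left
truck 10: place 33 kg, 87 kg left
Final trucks: [18,63] [90,11] [79] [70] [68] [83,17,18] [19,85] [85] [90,17] [33].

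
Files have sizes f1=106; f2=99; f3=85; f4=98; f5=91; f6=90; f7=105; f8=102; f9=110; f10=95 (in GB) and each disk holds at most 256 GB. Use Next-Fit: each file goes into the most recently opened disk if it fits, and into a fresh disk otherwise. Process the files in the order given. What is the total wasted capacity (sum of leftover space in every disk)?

f1 (106 GB) → disk 1 (remaining 150 GB)
f2 (99 GB) → disk 1 (remaining 51 GB)
f3 (85 GB) → disk 2 (remaining 171 GB)
f4 (98 GB) → disk 2 (remaining 73 GB)
f5 (91 GB) → disk 3 (remaining 165 GB)
f6 (90 GB) → disk 3 (remaining 75 GB)
f7 (105 GB) → disk 4 (remaining 151 GB)
f8 (102 GB) → disk 4 (remaining 49 GB)
f9 (110 GB) → disk 5 (remaining 146 GB)
f10 (95 GB) → disk 5 (remaining 51 GB)
5 disks × 256 GB = 1280 GB; used 981 GB; unused 299 GB.

299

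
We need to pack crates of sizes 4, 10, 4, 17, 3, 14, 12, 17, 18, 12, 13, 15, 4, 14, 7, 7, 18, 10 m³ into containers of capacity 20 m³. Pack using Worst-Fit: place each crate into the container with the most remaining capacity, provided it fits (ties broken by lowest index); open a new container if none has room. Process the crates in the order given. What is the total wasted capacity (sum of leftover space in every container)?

4 m³ → container 1 (remaining 16 m³)
10 m³ → container 1 (remaining 6 m³)
4 m³ → container 1 (remaining 2 m³)
17 m³ → container 2 (remaining 3 m³)
3 m³ → container 2 (remaining 0 m³)
14 m³ → container 3 (remaining 6 m³)
12 m³ → container 4 (remaining 8 m³)
17 m³ → container 5 (remaining 3 m³)
18 m³ → container 6 (remaining 2 m³)
12 m³ → container 7 (remaining 8 m³)
13 m³ → container 8 (remaining 7 m³)
15 m³ → container 9 (remaining 5 m³)
4 m³ → container 4 (remaining 4 m³)
14 m³ → container 10 (remaining 6 m³)
7 m³ → container 7 (remaining 1 m³)
7 m³ → container 8 (remaining 0 m³)
18 m³ → container 11 (remaining 2 m³)
10 m³ → container 12 (remaining 10 m³)
12 containers × 20 m³ = 240 m³; used 199 m³; unused 41 m³.

41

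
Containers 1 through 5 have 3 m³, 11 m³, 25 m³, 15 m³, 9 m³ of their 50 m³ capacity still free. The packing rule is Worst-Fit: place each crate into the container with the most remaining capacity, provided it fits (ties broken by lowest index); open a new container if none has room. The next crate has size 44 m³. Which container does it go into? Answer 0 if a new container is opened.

0

No container has ≥ 44 m³ free, so a new container is opened.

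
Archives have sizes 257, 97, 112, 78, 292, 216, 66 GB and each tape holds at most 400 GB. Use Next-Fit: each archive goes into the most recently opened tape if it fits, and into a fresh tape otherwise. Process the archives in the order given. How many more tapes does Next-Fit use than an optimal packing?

1

Next-Fit: [257,97] [112,78] [292] [216,66] → 4 tapes.
Total size 1118 GB; any packing needs at least ⌈1118/400⌉ = 3 tapes.
An optimal packing achieves that bound: [292,97] [257,112] [216,78,66] → 3 tapes.
Excess: 4 − 3 = 1.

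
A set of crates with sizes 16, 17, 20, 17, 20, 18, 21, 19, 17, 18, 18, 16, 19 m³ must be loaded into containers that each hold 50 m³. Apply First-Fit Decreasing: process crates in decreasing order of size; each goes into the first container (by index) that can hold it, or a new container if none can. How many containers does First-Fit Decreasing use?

Sorted descending: 21, 20, 20, 19, 19, 18, 18, 18, 17, 17, 17, 16, 16.
container 1: place 21 m³, 29 m³ left
container 1: place 20 m³, 9 m³ left
container 2: place 20 m³, 30 m³ left
container 2: place 19 m³, 11 m³ left
container 3: place 19 m³, 31 m³ left
container 3: place 18 m³, 13 m³ left
container 4: place 18 m³, 32 m³ left
container 4: place 18 m³, 14 m³ left
container 5: place 17 m³, 33 m³ left
container 5: place 17 m³, 16 m³ left
container 6: place 17 m³, 33 m³ left
container 5: place 16 m³, 0 m³ left
container 6: place 16 m³, 17 m³ left

6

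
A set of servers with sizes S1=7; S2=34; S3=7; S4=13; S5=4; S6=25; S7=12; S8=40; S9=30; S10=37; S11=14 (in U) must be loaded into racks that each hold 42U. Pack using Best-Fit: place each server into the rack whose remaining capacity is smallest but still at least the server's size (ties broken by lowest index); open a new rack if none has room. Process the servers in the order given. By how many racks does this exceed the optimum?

Best-Fit: [7,34] [7,13,4,14] [25,12] [40] [30] [37] → 6 racks.
Total size 223U; any packing needs at least ⌈223/42⌉ = 6 racks.
So 6 is already optimal.

0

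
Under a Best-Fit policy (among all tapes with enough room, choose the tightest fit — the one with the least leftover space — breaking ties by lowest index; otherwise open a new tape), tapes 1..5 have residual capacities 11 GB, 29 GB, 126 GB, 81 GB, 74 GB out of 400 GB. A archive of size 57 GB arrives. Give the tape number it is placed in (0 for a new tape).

5

Tapes with room: tape 3 (126 GB), tape 4 (81 GB), tape 5 (74 GB).
Tightest fit is tape 5 with 74 GB free.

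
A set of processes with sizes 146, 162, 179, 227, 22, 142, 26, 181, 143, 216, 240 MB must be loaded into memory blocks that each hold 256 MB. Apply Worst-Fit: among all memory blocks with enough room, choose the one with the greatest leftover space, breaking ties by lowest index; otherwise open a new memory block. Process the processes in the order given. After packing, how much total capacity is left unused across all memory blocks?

memory block 1: place 146 MB, 110 MB left
memory block 2: place 162 MB, 94 MB left
memory block 3: place 179 MB, 77 MB left
memory block 4: place 227 MB, 29 MB left
memory block 1: place 22 MB, 88 MB left
memory block 5: place 142 MB, 114 MB left
memory block 5: place 26 MB, 88 MB left
memory block 6: place 181 MB, 75 MB left
memory block 7: place 143 MB, 113 MB left
memory block 8: place 216 MB, 40 MB left
memory block 9: place 240 MB, 16 MB left
9 memory blocks × 256 MB = 2304 MB; used 1684 MB; unused 620 MB.

620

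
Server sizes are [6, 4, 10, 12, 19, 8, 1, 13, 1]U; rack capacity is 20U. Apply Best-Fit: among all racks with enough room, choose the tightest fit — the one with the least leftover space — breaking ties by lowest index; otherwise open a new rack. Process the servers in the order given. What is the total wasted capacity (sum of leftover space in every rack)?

6

rack 1: place 6U, 14U left
rack 1: place 4U, 10U left
rack 1: place 10U, 0U left
rack 2: place 12U, 8U left
rack 3: place 19U, 1U left
rack 2: place 8U, 0U left
rack 3: place 1U, 0U left
rack 4: place 13U, 7U left
rack 4: place 1U, 6U left
4 racks × 20U = 80U; used 74U; unused 6U.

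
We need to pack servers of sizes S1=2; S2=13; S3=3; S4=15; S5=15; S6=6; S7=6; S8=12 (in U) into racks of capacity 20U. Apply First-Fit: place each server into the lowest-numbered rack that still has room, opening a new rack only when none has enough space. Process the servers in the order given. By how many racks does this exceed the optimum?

1

First-Fit: [2,13,3] [15] [15] [6,6] [12] → 5 racks.
Total size 72U; any packing needs at least ⌈72/20⌉ = 4 racks.
An optimal packing achieves that bound: [15,3,2] [15] [13,6] [12,6] → 4 racks.
Excess: 5 − 4 = 1.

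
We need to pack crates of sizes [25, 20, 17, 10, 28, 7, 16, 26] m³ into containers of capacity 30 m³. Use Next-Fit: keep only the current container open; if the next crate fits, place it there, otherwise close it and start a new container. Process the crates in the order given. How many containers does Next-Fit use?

6

25 m³ → container 1 (remaining 5 m³)
20 m³ → container 2 (remaining 10 m³)
17 m³ → container 3 (remaining 13 m³)
10 m³ → container 3 (remaining 3 m³)
28 m³ → container 4 (remaining 2 m³)
7 m³ → container 5 (remaining 23 m³)
16 m³ → container 5 (remaining 7 m³)
26 m³ → container 6 (remaining 4 m³)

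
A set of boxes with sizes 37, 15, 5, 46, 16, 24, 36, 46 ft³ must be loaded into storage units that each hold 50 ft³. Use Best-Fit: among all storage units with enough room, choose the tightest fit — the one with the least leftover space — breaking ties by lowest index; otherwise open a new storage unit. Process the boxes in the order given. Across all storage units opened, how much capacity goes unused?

75

storage unit 1: place 37 ft³, 13 ft³ left
storage unit 2: place 15 ft³, 35 ft³ left
storage unit 1: place 5 ft³, 8 ft³ left
storage unit 3: place 46 ft³, 4 ft³ left
storage unit 2: place 16 ft³, 19 ft³ left
storage unit 4: place 24 ft³, 26 ft³ left
storage unit 5: place 36 ft³, 14 ft³ left
storage unit 6: place 46 ft³, 4 ft³ left
6 storage units × 50 ft³ = 300 ft³; used 225 ft³; unused 75 ft³.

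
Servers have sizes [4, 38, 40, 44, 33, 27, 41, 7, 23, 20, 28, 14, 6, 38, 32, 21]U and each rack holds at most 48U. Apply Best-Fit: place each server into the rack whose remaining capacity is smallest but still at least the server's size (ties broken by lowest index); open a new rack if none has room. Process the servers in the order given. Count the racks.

10

rack 1: place 4U, 44U left
rack 1: place 38U, 6U left
rack 2: place 40U, 8U left
rack 3: place 44U, 4U left
rack 4: place 33U, 15U left
rack 5: place 27U, 21U left
rack 6: place 41U, 7U left
rack 6: place 7U, 0U left
rack 7: place 23U, 25U left
rack 5: place 20U, 1U left
rack 8: place 28U, 20U left
rack 4: place 14U, 1U left
rack 1: place 6U, 0U left
rack 9: place 38U, 10U left
rack 10: place 32U, 16U left
rack 7: place 21U, 4U left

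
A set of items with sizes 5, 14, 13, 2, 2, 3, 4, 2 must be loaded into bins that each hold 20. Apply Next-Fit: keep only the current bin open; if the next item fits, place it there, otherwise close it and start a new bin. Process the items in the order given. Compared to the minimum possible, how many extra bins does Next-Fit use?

0

Next-Fit: [5,14] [13,2,2,3] [4,2] → 3 bins.
Total size 45; any packing needs at least ⌈45/20⌉ = 3 bins.
So 3 is already optimal.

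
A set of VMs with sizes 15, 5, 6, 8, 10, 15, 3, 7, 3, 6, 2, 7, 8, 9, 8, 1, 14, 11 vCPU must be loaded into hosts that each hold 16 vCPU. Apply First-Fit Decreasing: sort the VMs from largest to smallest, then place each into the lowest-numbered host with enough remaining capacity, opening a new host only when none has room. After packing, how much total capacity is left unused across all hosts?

Sorted descending: 15, 15, 14, 11, 10, 9, 8, 8, 8, 7, 7, 6, 6, 5, 3, 3, 2, 1.
Put 15 vCPU in host 1; 1 vCPU remain.
Put 15 vCPU in host 2; 1 vCPU remain.
Put 14 vCPU in host 3; 2 vCPU remain.
Put 11 vCPU in host 4; 5 vCPU remain.
Put 10 vCPU in host 5; 6 vCPU remain.
Put 9 vCPU in host 6; 7 vCPU remain.
Put 8 vCPU in host 7; 8 vCPU remain.
Put 8 vCPU in host 7; 0 vCPU remain.
Put 8 vCPU in host 8; 8 vCPU remain.
Put 7 vCPU in host 6; 0 vCPU remain.
Put 7 vCPU in host 8; 1 vCPU remain.
Put 6 vCPU in host 5; 0 vCPU remain.
Put 6 vCPU in host 9; 10 vCPU remain.
Put 5 vCPU in host 4; 0 vCPU remain.
Put 3 vCPU in host 9; 7 vCPU remain.
Put 3 vCPU in host 9; 4 vCPU remain.
Put 2 vCPU in host 3; 0 vCPU remain.
Put 1 vCPU in host 1; 0 vCPU remain.
9 hosts × 16 vCPU = 144 vCPU; used 138 vCPU; unused 6 vCPU.

6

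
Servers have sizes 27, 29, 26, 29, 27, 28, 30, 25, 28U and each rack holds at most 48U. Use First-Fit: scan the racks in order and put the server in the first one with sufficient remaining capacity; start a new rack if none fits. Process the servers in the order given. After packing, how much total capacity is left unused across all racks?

rack 1: place 27U, 21U left
rack 2: place 29U, 19U left
rack 3: place 26U, 22U left
rack 4: place 29U, 19U left
rack 5: place 27U, 21U left
rack 6: place 28U, 20U left
rack 7: place 30U, 18U left
rack 8: place 25U, 23U left
rack 9: place 28U, 20U left
9 racks × 48U = 432U; used 249U; unused 183U.

183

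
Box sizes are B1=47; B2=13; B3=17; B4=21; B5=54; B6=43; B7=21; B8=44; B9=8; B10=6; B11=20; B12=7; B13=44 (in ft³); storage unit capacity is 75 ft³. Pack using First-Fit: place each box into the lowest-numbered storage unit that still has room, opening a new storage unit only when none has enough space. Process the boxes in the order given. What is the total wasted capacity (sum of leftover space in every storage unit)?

Put B1 (47 ft³) in storage unit 1; 28 ft³ remain.
Put B2 (13 ft³) in storage unit 1; 15 ft³ remain.
Put B3 (17 ft³) in storage unit 2; 58 ft³ remain.
Put B4 (21 ft³) in storage unit 2; 37 ft³ remain.
Put B5 (54 ft³) in storage unit 3; 21 ft³ remain.
Put B6 (43 ft³) in storage unit 4; 32 ft³ remain.
Put B7 (21 ft³) in storage unit 2; 16 ft³ remain.
Put B8 (44 ft³) in storage unit 5; 31 ft³ remain.
Put B9 (8 ft³) in storage unit 1; 7 ft³ remain.
Put B10 (6 ft³) in storage unit 1; 1 ft³ remain.
Put B11 (20 ft³) in storage unit 3; 1 ft³ remain.
Put B12 (7 ft³) in storage unit 2; 9 ft³ remain.
Put B13 (44 ft³) in storage unit 6; 31 ft³ remain.
6 storage units × 75 ft³ = 450 ft³; used 345 ft³; unused 105 ft³.

105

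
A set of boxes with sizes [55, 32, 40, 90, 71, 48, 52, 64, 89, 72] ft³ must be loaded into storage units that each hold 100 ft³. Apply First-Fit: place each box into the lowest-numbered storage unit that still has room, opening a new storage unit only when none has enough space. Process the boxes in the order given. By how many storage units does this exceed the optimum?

1

First-Fit: [55,32] [40,48] [90] [71] [52] [64] [89] [72] → 8 storage units.
Total size 613 ft³; any packing needs at least ⌈613/100⌉ = 7 storage units.
An optimal packing achieves that bound: [90] [89] [72] [71] [64,32] [55,40] [52,48] → 7 storage units.
Excess: 8 − 7 = 1.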